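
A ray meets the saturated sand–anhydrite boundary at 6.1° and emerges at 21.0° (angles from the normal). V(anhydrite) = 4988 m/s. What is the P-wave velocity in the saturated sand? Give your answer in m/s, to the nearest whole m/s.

1479 m/s

sin 6.1° = 0.1063; sin 21.0° = 0.3584.
V₁ = V₂·(sin θ₁/sin θ₂) = 4988·(0.1063/0.3584) = 1479.05 m/s.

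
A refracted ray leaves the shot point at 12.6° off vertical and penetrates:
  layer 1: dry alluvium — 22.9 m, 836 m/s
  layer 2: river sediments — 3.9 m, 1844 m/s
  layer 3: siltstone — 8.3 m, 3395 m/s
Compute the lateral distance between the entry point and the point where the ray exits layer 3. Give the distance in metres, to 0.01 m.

23.11 m

Ray parameter p = sin 12.6° / 836 m/s = 2.6094e-04 s/m.
Layer 1: θ = 12.60°; offset = 22.9·tan 12.60° = 5.1188 m.
Layer 2: sin θ = p·1844 = 0.4812 → θ = 28.76°; offset = 3.9·tan 28.76° = 2.1406 m.
Layer 3: sin θ = p·3395 = 0.8859 → θ = 62.36°; offset = 8.3·tan 62.36° = 15.8495 m.
Total horizontal offset = 23.1089 m.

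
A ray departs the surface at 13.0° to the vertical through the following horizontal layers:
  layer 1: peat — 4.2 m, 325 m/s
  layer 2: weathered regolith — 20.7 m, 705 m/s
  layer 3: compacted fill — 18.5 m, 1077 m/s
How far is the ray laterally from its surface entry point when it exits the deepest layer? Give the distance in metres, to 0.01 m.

33.23 m

p = sin θ₁/V₁ = sin 13.0°/325 = 6.9216e-04 s/m is conserved through the stack.
Layer 1: θ = 13.00°; offset = 4.2·tan 13.00° = 0.9696 m.
Layer 2: sin θ = p·705 = 0.4880 → θ = 29.21°; offset = 20.7·tan 29.21° = 11.5723 m.
Layer 3: sin θ = p·1077 = 0.7455 → θ = 48.20°; offset = 18.5·tan 48.20° = 20.6897 m.
Total horizontal offset = 33.2316 m.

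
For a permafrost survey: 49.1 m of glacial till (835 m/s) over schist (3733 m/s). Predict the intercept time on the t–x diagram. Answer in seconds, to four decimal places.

tᵢ = 2h·√(V₂²−V₁²)/(V₁V₂).
√(V₂²−V₁²) = √(3733²−835²) = 3638.4 m/s.
tᵢ = 2·49.1·3638.4/(835·3733) = 0.11462 s.

0.1146 s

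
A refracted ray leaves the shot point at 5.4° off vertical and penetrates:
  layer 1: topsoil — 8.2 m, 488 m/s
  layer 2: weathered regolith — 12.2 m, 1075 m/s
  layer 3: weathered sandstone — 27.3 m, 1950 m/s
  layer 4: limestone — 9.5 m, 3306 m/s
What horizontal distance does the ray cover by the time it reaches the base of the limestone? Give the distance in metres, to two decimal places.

22.30 m

Apply Snell's law at each interface; in layer i the horizontal offset is hᵢ·tan θᵢ.
Layer 1: θ = 5.40°; offset = 8.2·tan 5.40° = 0.7751 m.
Layer 2: sin θ = 1075·sin 5.4°/488 = 0.2073, θ = 11.96°; offset = 12.2·tan 11.96° = 2.5853 m.
Layer 3: sin θ = 1950·sin 5.4°/488 = 0.3760, θ = 22.09°; offset = 27.3·tan 22.09° = 11.0793 m.
Layer 4: sin θ = 3306·sin 5.4°/488 = 0.6375, θ = 39.61°; offset = 9.5·tan 39.61° = 7.8616 m.
Σ offsets = 22.3014 m.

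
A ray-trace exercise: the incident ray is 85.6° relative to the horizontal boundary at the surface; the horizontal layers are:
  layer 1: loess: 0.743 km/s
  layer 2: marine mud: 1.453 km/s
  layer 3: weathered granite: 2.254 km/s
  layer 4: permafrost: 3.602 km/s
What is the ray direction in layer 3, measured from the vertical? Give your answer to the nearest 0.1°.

13.5°

From the normal: θ₁ = 90° − 85.6° = 4.4°.
Snell's law across each interface conserves sin θ / V, so sin θ_3 = V_3·sin θ₁/V₁.
sin θ_3 = 2.254 × sin 4.4° / 0.743 = 0.2327.
θ_3 = 13.46° from the vertical.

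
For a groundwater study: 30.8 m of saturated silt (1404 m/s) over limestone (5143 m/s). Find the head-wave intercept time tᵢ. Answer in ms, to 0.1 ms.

42.2 ms

θ_c = arcsin(V₁/V₂) = arcsin(1404/5143) = 15.84°; cos θ_c = 0.9620.
tᵢ = 2h·cos θ_c / V₁ = 2·30.8·0.9620 / 1404 = 0.04221 s.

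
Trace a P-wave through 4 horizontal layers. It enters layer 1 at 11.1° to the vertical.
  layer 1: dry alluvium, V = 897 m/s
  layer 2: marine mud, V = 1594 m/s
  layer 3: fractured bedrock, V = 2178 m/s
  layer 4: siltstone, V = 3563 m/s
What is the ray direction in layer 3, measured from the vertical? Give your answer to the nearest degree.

Snell's law across each interface conserves sin θ / V, so sin θ_3 = V_3·sin θ₁/V₁.
sin θ_3 = 2178 × sin 11.1° / 897 = 0.4675.
θ_3 = arcsin 0.4675 = 27.87°.

28°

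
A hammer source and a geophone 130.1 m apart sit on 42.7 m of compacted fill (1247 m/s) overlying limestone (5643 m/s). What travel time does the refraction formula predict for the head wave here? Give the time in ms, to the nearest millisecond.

t = x/V₂ + 2h·√(V₂²−V₁²)/(V₁V₂).
√(V₂²−V₁²) = √(5643²−1247²) = 5503.5 m/s; delay term = 2·42.7·5503.5/(1247·5643) = 0.06679 s.
t = 130.1/5643 + 0.06679 = 0.08985 s.

90 ms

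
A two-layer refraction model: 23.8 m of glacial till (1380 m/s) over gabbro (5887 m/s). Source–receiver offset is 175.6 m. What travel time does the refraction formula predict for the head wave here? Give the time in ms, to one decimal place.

t = x/V₂ + 2h·√(V₂²−V₁²)/(V₁V₂).
√(V₂²−V₁²) = √(5887²−1380²) = 5723.0 m/s; delay term = 2·23.8·5723.0/(1380·5887) = 0.03353 s.
t = 175.6/5887 + 0.03353 = 0.06336 s.

63.4 ms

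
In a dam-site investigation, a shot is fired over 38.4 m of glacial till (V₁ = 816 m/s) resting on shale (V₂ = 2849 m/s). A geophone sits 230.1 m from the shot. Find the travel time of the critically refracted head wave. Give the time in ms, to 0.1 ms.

170.9 ms

θ_c = arcsin(V₁/V₂) = arcsin(816/2849) = 16.64°, cos θ_c = 0.9581.
Intercept time tᵢ = 2h cos θ_c / V₁ = 2·38.4·0.9581/816 = 0.09017 s.
t = x/V₂ + tᵢ = 230.1/2849 + 0.09017 = 0.17094 s.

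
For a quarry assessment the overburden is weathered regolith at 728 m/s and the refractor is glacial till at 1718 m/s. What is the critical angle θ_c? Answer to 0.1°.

At critical incidence the refracted ray runs along the interface (θ₂ = 90°), so sin θ_c = V₁/V₂.
θ_c = arcsin(728/1718) = arcsin 0.4237 = 25.07°.

25.1°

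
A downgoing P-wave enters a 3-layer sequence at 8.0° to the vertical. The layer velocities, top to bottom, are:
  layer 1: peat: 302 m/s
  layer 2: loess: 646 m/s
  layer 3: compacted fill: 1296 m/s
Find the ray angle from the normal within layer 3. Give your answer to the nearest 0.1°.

36.7°

Ray parameter p = sin 8.0° / 302 = 4.6084e-04 s/m.
sin θ_3 = p·V_3 = 4.6084e-04 × 1296 = 0.5972.
θ_3 = 36.67° from the vertical.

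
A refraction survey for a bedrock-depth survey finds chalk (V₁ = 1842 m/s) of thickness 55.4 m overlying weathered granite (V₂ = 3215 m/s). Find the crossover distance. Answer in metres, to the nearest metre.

213 m

x_cross = 2h·√((V₂+V₁)/(V₂−V₁)).
(V₂+V₁)/(V₂−V₁) = (3215+1842)/(3215−1842) = 3.6832; √ = 1.9192.
x_cross = 2·55.4·1.9192 = 212.64 m.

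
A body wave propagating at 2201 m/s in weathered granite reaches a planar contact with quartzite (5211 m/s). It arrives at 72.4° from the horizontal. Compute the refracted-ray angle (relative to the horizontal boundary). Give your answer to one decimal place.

44.3°

Convert to the normal: θ₁ = 90° − 72.4° = 17.6°.
Snell's law: sin θ₂ = (V₂/V₁)·sin θ₁ = (5211/2201)·sin 17.6° = 0.7159.
θ₂ = sin⁻¹(0.7159) = 45.72° (from vertical).
From the interface: 90° − 45.72° = 44.28°.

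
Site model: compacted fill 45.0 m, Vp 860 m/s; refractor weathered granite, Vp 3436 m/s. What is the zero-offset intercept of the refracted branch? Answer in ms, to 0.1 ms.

101.3 ms

θ_c = arcsin(V₁/V₂) = arcsin(860/3436) = 14.49°; cos θ_c = 0.9682.
tᵢ = 2h·cos θ_c / V₁ = 2·45.0·0.9682 / 860 = 0.10132 s.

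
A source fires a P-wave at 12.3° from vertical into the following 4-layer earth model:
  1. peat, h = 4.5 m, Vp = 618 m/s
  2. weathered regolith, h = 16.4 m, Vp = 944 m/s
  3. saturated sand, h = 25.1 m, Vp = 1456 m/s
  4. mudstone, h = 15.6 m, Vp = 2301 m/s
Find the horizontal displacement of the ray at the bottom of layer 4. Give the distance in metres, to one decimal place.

41.5 m

Apply Snell's law at each interface; in layer i the horizontal offset is hᵢ·tan θᵢ.
Layer 1: θ = 12.30°; offset = 4.5·tan 12.30° = 0.981 m.
Layer 2: sin θ = 944·sin 12.3°/618 = 0.3254, θ = 18.99°; offset = 16.4·tan 18.99° = 5.644 m.
Layer 3: sin θ = 1456·sin 12.3°/618 = 0.5019, θ = 30.13°; offset = 25.1·tan 30.13° = 14.565 m.
Layer 4: sin θ = 2301·sin 12.3°/618 = 0.7932, θ = 52.48°; offset = 15.6·tan 52.48° = 20.318 m.
Total horizontal offset = 41.508 m.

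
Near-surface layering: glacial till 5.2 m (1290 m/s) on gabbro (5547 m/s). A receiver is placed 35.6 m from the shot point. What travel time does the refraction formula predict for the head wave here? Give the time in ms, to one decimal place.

t = x/V₂ + 2h·√(V₂²−V₁²)/(V₁V₂).
√(V₂²−V₁²) = √(5547²−1290²) = 5394.9 m/s; delay term = 2·5.2·5394.9/(1290·5547) = 0.00784 s.
t = 35.6/5547 + 0.00784 = 0.01426 s.

14.3 ms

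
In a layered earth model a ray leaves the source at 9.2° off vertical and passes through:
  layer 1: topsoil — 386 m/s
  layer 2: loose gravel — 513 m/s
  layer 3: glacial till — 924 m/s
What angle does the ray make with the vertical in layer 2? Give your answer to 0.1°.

Snell's law across each interface conserves sin θ / V, so sin θ_2 = V_2·sin θ₁/V₁.
sin θ_2 = 513 × sin 9.2° / 386 = 0.2125.
θ_2 = arcsin 0.2125 = 12.27°.

12.3°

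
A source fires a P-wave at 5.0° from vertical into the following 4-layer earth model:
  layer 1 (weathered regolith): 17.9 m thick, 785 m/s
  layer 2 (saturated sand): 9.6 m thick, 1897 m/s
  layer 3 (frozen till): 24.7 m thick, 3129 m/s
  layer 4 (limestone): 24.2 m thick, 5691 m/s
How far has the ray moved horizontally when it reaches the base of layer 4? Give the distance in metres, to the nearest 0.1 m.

32.5 m

p = sin θ₁/V₁ = sin 5.0°/785 = 1.1103e-04 s/m is conserved through the stack.
Layer 1: θ = 5.00°; offset = 17.9·tan 5.00° = 1.566 m.
Layer 2: sin θ = p·1897 = 0.2106 → θ = 12.16°; offset = 9.6·tan 12.16° = 2.068 m.
Layer 3: sin θ = p·3129 = 0.3474 → θ = 20.33°; offset = 24.7·tan 20.33° = 9.151 m.
Layer 4: sin θ = p·5691 = 0.6319 → θ = 39.19°; offset = 24.2·tan 39.19° = 19.728 m.
Summing the layer offsets gives 32.513 m.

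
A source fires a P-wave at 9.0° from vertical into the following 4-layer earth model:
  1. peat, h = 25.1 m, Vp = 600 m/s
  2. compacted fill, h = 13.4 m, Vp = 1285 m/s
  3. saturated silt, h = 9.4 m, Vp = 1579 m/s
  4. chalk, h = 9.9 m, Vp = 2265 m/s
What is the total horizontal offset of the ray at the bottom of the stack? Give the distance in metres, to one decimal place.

20.2 m

Ray parameter p = sin 9.0° / 600 m/s = 2.6072e-04 s/m.
Layer 1: θ = 9.00°; offset = 25.1·tan 9.00° = 3.975 m.
Layer 2: sin θ = p·1285 = 0.3350 → θ = 19.57°; offset = 13.4·tan 19.57° = 4.765 m.
Layer 3: sin θ = p·1579 = 0.4117 → θ = 24.31°; offset = 9.4·tan 24.31° = 4.246 m.
Layer 4: sin θ = p·2265 = 0.5905 → θ = 36.20°; offset = 9.9·tan 36.20° = 7.244 m.
Σ offsets = 20.231 m.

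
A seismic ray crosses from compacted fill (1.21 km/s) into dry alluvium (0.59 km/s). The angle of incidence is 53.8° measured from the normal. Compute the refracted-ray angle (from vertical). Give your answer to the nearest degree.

23°

Snell's law: sin θ₂ = (V₂/V₁)·sin θ₁ = (0.59/1.21)·sin 53.8° = 0.3935.
θ₂ = sin⁻¹(0.3935) = 23.17° (from vertical).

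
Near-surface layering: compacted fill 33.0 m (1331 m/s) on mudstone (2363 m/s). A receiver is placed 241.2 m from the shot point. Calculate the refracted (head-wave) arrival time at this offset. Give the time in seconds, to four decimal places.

t = x/V₂ + 2h·√(V₂²−V₁²)/(V₁V₂).
√(V₂²−V₁²) = √(2363²−1331²) = 1952.5 m/s; delay term = 2·33.0·1952.5/(1331·2363) = 0.04097 s.
t = 241.2/2363 + 0.04097 = 0.14305 s.

0.1430 s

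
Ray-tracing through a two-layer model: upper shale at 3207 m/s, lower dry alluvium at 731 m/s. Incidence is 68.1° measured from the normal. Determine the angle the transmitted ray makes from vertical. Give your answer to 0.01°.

12.21°

sin θ₁/V₁ = sin θ₂/V₂ ⇒ sin θ₂ = 731·sin 68.1°/3207 = 731·0.9278/3207 = 0.2115.
θ₂ = arcsin 0.2115 = 12.21° from the normal.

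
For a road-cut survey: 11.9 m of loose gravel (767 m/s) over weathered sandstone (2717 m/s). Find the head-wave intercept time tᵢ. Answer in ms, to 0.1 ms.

θ_c = arcsin(V₁/V₂) = arcsin(767/2717) = 16.40°; cos θ_c = 0.9593.
tᵢ = 2h·cos θ_c / V₁ = 2·11.9·0.9593 / 767 = 0.02977 s.

29.8 ms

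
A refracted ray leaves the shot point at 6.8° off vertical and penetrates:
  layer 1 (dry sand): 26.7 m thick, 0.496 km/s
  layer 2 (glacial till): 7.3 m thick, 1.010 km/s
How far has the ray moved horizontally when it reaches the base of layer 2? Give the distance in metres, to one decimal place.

5.0 m

p = sin θ₁/V₁ = sin 6.8°/0.496 = 2.3872e-01 s/km is conserved through the stack.
Layer 1: θ = 6.80°; offset = 26.7·tan 6.80° = 3.184 m.
Layer 2: sin θ = p·1.010 = 0.2411 → θ = 13.95°; offset = 7.3·tan 13.95° = 1.814 m.
Σ offsets = 4.997 m.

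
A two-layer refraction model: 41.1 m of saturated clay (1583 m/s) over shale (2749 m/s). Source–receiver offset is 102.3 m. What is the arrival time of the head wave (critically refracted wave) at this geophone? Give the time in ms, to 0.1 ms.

79.7 ms

θ_c = arcsin(V₁/V₂) = arcsin(1583/2749) = 35.16°, cos θ_c = 0.8176.
Intercept time tᵢ = 2h cos θ_c / V₁ = 2·41.1·0.8176/1583 = 0.04245 s.
t = x/V₂ + tᵢ = 102.3/2749 + 0.04245 = 0.07967 s.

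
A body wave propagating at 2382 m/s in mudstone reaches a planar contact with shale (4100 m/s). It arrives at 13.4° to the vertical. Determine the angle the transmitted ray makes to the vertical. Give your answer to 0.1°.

sin θ₁/V₁ = sin θ₂/V₂ ⇒ sin θ₂ = 4100·sin 13.4°/2382 = 4100·0.2317/2382 = 0.3989.
θ₂ = arcsin 0.3989 = 23.51° from the normal.

23.5°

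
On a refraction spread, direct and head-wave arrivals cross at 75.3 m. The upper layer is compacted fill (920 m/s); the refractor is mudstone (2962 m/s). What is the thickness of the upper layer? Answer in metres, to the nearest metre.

27 m

h = (x_cross/2)·√((V₂−V₁)/(V₂+V₁)).
(V₂−V₁)/(V₂+V₁) = (2962−920)/(2962+920) = 0.5260; √ = 0.7253.
h = (75.3/2)·0.7253 = 27.31 m.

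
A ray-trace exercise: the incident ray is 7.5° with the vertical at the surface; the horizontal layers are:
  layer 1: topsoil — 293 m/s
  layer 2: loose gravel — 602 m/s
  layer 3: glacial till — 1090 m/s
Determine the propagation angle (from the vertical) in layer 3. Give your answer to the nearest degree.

Snell's law across each interface conserves sin θ / V, so sin θ_3 = V_3·sin θ₁/V₁.
sin θ_3 = 1090 × sin 7.5° / 293 = 0.4856.
θ_3 = 29.05° from the vertical.

29°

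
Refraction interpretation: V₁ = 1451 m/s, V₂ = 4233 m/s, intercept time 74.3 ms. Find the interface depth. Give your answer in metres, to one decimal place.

h = tᵢ·V₁·V₂ / (2·√(V₂²−V₁²)).
√(V₂²−V₁²) = √(4233² − 1451²) = 3976.5 m/s.
h = 0.0743 s × 1451 × 4233 / (2 × 3976.5) = 57.38 m.

57.4 m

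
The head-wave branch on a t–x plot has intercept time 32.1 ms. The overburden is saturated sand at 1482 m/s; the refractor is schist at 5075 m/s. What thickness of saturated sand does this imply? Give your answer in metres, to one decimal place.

h = tᵢ·V₁·V₂ / (2·√(V₂²−V₁²)).
√(V₂²−V₁²) = √(5075² − 1482²) = 4853.8 m/s.
h = 0.0321 s × 1482 × 5075 / (2 × 4853.8) = 24.87 m.

24.9 m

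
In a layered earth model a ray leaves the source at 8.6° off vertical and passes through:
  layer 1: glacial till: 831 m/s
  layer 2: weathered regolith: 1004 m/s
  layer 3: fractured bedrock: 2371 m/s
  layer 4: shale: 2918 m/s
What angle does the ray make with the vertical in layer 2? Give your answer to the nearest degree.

10°

Ray parameter p = sin 8.6° / 831 = 1.7995e-04 s/m.
sin θ_2 = p·V_2 = 1.7995e-04 × 1004 = 0.1807.
θ_2 = 10.41° from the vertical.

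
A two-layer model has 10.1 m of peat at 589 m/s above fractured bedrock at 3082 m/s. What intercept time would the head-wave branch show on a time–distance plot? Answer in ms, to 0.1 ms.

θ_c = arcsin(V₁/V₂) = arcsin(589/3082) = 11.02°; cos θ_c = 0.9816.
tᵢ = 2h·cos θ_c / V₁ = 2·10.1·0.9816 / 589 = 0.03366 s.

33.7 ms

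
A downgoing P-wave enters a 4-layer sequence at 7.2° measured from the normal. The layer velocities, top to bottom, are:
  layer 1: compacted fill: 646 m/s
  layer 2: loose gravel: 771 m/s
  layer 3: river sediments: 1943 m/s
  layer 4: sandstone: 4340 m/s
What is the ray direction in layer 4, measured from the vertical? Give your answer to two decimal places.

Snell's law across each interface conserves sin θ / V, so sin θ_4 = V_4·sin θ₁/V₁.
sin θ_4 = 4340 × sin 7.2° / 646 = 0.8420.
θ_4 = arcsin 0.8420 = 57.35°.

57.35°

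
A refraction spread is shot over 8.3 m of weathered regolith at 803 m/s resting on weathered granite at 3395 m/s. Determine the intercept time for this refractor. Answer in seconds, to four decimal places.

0.0201 s

tᵢ = 2h·√(V₂²−V₁²)/(V₁V₂).
√(V₂²−V₁²) = √(3395²−803²) = 3298.7 m/s.
tᵢ = 2·8.3·3298.7/(803·3395) = 0.02009 s.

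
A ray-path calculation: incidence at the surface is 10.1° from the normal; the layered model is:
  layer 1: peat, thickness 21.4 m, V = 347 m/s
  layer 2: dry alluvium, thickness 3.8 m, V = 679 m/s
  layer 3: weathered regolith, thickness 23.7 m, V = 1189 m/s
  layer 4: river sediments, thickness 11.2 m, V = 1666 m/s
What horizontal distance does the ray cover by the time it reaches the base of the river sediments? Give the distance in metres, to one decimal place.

Apply Snell's law at each interface; in layer i the horizontal offset is hᵢ·tan θᵢ.
Layer 1: θ = 10.10°; offset = 21.4·tan 10.10° = 3.812 m.
Layer 2: sin θ = 679·sin 10.1°/347 = 0.3432, θ = 20.07°; offset = 3.8·tan 20.07° = 1.388 m.
Layer 3: sin θ = 1189·sin 10.1°/347 = 0.6009, θ = 36.93°; offset = 23.7·tan 36.93° = 17.817 m.
Layer 4: sin θ = 1666·sin 10.1°/347 = 0.8420, θ = 57.35°; offset = 11.2·tan 57.35° = 17.478 m.
Σ offsets = 40.495 m.

40.5 m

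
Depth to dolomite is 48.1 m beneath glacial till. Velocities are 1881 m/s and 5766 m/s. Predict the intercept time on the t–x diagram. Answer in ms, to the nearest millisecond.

tᵢ = 2h·√(V₂²−V₁²)/(V₁V₂).
√(V₂²−V₁²) = √(5766²−1881²) = 5450.6 m/s.
tᵢ = 2·48.1·5450.6/(1881·5766) = 0.04835 s.

48 ms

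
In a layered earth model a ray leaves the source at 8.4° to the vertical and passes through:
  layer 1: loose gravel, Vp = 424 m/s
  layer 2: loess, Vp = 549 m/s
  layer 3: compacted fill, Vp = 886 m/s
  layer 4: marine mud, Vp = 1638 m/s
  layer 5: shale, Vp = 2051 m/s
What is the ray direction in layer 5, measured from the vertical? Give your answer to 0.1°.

Ray parameter p = sin 8.4° / 424 = 3.4454e-04 s/m.
sin θ_5 = p·V_5 = 3.4454e-04 × 2051 = 0.7066.
θ_5 = 44.96° from the vertical.

45.0°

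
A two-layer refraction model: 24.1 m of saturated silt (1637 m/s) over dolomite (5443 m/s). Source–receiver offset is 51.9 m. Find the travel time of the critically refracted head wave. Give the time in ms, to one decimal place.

θ_c = arcsin(V₁/V₂) = arcsin(1637/5443) = 17.50°, cos θ_c = 0.9537.
Intercept time tᵢ = 2h cos θ_c / V₁ = 2·24.1·0.9537/1637 = 0.02808 s.
t = x/V₂ + tᵢ = 51.9/5443 + 0.02808 = 0.03762 s.

37.6 ms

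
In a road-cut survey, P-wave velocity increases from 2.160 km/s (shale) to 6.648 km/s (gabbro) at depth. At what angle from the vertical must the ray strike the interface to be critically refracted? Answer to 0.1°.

19.0°

At critical incidence the refracted ray runs along the interface (θ₂ = 90°), so sin θ_c = V₁/V₂.
θ_c = arcsin(2.160/6.648) = arcsin 0.3249 = 18.96°.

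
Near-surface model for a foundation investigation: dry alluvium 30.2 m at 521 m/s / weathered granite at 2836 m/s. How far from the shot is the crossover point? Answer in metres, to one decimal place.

θ_c = arcsin(521/2836) = 10.59°, so cos θ_c = 0.9830 and tᵢ = 2h cos θ_c/V₁ = 0.1140 s.
At crossover x/V₁ = x/V₂ + tᵢ ⇒ x = tᵢ/(1/V₁ − 1/V₂) = 0.11396/(1.9194e-03 − 3.5261e-04) = 72.73 m.

72.7 m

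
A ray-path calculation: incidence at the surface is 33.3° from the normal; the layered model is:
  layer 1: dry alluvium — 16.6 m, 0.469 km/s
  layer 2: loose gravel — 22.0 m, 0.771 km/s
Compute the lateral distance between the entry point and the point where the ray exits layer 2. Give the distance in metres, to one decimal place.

57.0 m

Apply Snell's law at each interface; in layer i the horizontal offset is hᵢ·tan θᵢ.
Layer 1: θ = 33.30°; offset = 16.6·tan 33.30° = 10.904 m.
Layer 2: sin θ = 0.771·sin 33.3°/0.469 = 0.9026, θ = 64.50°; offset = 22.0·tan 64.50° = 46.115 m.
Summing the layer offsets gives 57.019 m.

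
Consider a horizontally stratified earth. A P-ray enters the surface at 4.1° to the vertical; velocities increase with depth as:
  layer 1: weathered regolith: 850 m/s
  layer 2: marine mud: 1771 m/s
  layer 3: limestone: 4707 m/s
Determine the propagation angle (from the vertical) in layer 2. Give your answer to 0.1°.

8.6°

Snell's law across each interface conserves sin θ / V, so sin θ_2 = V_2·sin θ₁/V₁.
sin θ_2 = 1771 × sin 4.1° / 850 = 0.1490.
θ_2 = arcsin 0.1490 = 8.57°.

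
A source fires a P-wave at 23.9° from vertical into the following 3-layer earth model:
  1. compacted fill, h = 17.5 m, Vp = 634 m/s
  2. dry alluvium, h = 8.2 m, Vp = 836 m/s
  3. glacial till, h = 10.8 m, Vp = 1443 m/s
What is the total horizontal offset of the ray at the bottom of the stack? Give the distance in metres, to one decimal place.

Apply Snell's law at each interface; in layer i the horizontal offset is hᵢ·tan θᵢ.
Layer 1: θ = 23.90°; offset = 17.5·tan 23.90° = 7.755 m.
Layer 2: sin θ = 836·sin 23.9°/634 = 0.5342, θ = 32.29°; offset = 8.2·tan 32.29° = 5.182 m.
Layer 3: sin θ = 1443·sin 23.9°/634 = 0.9221, θ = 67.24°; offset = 10.8·tan 67.24° = 25.739 m.
Total horizontal offset = 38.676 m.

38.7 m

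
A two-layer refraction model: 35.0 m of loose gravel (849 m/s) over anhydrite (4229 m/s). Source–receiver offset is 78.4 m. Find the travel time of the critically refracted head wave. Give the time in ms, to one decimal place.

99.3 ms

θ_c = arcsin(V₁/V₂) = arcsin(849/4229) = 11.58°, cos θ_c = 0.9796.
Intercept time tᵢ = 2h cos θ_c / V₁ = 2·35.0·0.9796/849 = 0.08077 s.
t = x/V₂ + tᵢ = 78.4/4229 + 0.08077 = 0.09931 s.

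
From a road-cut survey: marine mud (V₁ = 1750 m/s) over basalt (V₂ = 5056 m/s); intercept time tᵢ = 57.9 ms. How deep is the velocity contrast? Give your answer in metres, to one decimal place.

θ_c = arcsin(1750/5056) = 20.25°; cos θ_c = 0.9382.
tᵢ = 2h cos θ_c/V₁ ⇒ h = tᵢ·V₁/(2 cos θ_c) = 0.0579·1750/(2·0.9382) = 54.00 m.

54.0 m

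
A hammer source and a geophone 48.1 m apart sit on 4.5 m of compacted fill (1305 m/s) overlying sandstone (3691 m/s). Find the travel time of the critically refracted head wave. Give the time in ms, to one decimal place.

t = x/V₂ + 2h·√(V₂²−V₁²)/(V₁V₂).
√(V₂²−V₁²) = √(3691²−1305²) = 3452.6 m/s; delay term = 2·4.5·3452.6/(1305·3691) = 0.00645 s.
t = 48.1/3691 + 0.00645 = 0.01948 s.

19.5 ms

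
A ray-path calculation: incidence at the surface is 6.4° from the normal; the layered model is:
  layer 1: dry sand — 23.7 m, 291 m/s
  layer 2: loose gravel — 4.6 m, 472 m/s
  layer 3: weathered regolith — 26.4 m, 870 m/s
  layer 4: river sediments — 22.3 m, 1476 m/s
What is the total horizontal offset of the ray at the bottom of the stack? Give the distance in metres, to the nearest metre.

Apply Snell's law at each interface; in layer i the horizontal offset is hᵢ·tan θᵢ.
Layer 1: θ = 6.40°; offset = 23.7·tan 6.40° = 2.658 m.
Layer 2: sin θ = 472·sin 6.4°/291 = 0.1808, θ = 10.42°; offset = 4.6·tan 10.42° = 0.846 m.
Layer 3: sin θ = 870·sin 6.4°/291 = 0.3333, θ = 19.47°; offset = 26.4·tan 19.47° = 9.331 m.
Layer 4: sin θ = 1476·sin 6.4°/291 = 0.5654, θ = 34.43°; offset = 22.3·tan 34.43° = 15.286 m.
Summing the layer offsets gives 28.121 m.

28 m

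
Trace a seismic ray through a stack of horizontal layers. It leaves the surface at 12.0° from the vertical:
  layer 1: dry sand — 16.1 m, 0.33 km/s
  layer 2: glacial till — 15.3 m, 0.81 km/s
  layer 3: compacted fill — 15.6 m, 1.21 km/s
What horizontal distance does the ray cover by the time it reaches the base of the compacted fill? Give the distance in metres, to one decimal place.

30.9 m

p = sin θ₁/V₁ = sin 12.0°/0.33 = 6.3004e-01 s/km is conserved through the stack.
Layer 1: θ = 12.00°; offset = 16.1·tan 12.00° = 3.422 m.
Layer 2: sin θ = p·0.81 = 0.5103 → θ = 30.69°; offset = 15.3·tan 30.69° = 9.079 m.
Layer 3: sin θ = p·1.21 = 0.7623 → θ = 49.67°; offset = 15.6·tan 49.67° = 18.376 m.
Σ offsets = 30.878 m.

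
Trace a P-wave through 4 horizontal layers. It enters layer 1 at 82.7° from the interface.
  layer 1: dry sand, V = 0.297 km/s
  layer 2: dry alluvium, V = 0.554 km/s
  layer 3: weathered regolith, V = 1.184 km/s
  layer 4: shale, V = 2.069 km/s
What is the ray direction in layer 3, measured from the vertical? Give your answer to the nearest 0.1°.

From the normal: θ₁ = 90° − 82.7° = 7.3°.
Ray parameter p = sin 7.3° / 0.297 = 4.2783e-01 s/km.
sin θ_3 = p·V_3 = 4.2783e-01 × 1.184 = 0.5065.
θ_3 = arcsin 0.5065 = 30.43°.

30.4°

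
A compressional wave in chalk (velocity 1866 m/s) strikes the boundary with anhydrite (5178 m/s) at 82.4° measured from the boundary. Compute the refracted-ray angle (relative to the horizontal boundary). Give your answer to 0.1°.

68.5°

Convert to the normal: θ₁ = 90° − 82.4° = 7.6°.
sin θ₁/V₁ = sin θ₂/V₂ ⇒ sin θ₂ = 5178·sin 7.6°/1866 = 5178·0.1323/1866 = 0.3670.
θ₂ = arcsin 0.3670 = 21.53° from the normal.
From the interface: 90° − 21.53° = 68.47°.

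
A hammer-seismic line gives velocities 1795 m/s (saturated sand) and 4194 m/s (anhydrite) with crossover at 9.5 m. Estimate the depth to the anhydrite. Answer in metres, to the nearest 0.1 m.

x_cross = 2h·√((V₂+V₁)/(V₂−V₁)) → h = x_cross / (2·√((V₂+V₁)/(V₂−V₁))).
√((V₂+V₁)/(V₂−V₁)) = √((4194+1795)/(4194−1795)) = 1.5800.
h = 9.5 / (2·1.5800) = 3.01 m.

3.0 m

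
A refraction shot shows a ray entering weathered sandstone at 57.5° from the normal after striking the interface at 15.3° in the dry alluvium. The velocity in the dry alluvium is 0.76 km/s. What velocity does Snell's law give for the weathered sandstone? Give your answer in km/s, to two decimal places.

2.43 km/s

sin 15.3° = 0.2639; sin 57.5° = 0.8434.
V₂ = V₁·(sin θ₂/sin θ₁) = 0.76·(0.8434/0.2639) = 2.43 km/s.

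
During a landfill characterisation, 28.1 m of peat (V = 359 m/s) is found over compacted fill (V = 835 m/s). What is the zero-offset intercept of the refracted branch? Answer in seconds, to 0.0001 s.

0.1413 s

θ_c = arcsin(V₁/V₂) = arcsin(359/835) = 25.46°; cos θ_c = 0.9029.
tᵢ = 2h·cos θ_c / V₁ = 2·28.1·0.9029 / 359 = 0.14134 s.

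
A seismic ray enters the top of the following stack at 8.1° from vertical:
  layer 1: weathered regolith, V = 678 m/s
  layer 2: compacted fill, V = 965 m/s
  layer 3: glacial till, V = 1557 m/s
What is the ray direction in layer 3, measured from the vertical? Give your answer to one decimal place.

Ray parameter p = sin 8.1° / 678 = 2.0782e-04 s/m.
sin θ_3 = p·V_3 = 2.0782e-04 × 1557 = 0.3236.
θ_3 = arcsin 0.3236 = 18.88°.

18.9°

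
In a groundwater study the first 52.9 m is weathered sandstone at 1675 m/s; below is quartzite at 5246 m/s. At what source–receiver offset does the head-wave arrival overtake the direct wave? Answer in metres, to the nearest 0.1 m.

θ_c = arcsin(1675/5246) = 18.62°, so cos θ_c = 0.9477 and tᵢ = 2h cos θ_c/V₁ = 0.0599 s.
At crossover x/V₁ = x/V₂ + tᵢ ⇒ x = tᵢ/(1/V₁ − 1/V₂) = 0.05986/(5.9701e-04 − 1.9062e-04) = 147.29 m.

147.3 m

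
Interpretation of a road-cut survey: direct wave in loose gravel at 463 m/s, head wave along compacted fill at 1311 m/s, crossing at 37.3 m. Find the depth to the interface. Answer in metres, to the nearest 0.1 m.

x_cross = 2h·√((V₂+V₁)/(V₂−V₁)) → h = x_cross / (2·√((V₂+V₁)/(V₂−V₁))).
√((V₂+V₁)/(V₂−V₁)) = √((1311+463)/(1311−463)) = 1.4464.
h = 37.3 / (2·1.4464) = 12.89 m.

12.9 m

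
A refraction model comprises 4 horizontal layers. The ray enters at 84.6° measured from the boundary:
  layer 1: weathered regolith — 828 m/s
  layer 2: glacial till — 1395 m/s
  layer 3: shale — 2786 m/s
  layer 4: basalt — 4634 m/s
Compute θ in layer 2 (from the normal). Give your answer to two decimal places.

9.12°

From the normal: θ₁ = 90° − 84.6° = 5.4°.
Snell's law across each interface conserves sin θ / V, so sin θ_2 = V_2·sin θ₁/V₁.
sin θ_2 = 1395 × sin 5.4° / 828 = 0.1586.
θ_2 = 9.12° from the vertical.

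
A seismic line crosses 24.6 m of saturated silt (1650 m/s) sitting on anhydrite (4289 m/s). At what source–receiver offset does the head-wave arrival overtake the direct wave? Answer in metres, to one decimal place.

x_cross = 2h·√((V₂+V₁)/(V₂−V₁)).
(V₂+V₁)/(V₂−V₁) = (4289+1650)/(4289−1650) = 2.2505; √ = 1.5002.
x_cross = 2·24.6·1.5002 = 73.81 m.

73.8 m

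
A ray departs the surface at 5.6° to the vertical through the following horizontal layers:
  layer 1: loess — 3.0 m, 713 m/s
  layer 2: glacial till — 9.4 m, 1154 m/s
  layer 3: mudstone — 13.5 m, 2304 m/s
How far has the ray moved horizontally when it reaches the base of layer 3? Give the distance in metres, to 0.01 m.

6.28 m

Apply Snell's law at each interface; in layer i the horizontal offset is hᵢ·tan θᵢ.
Layer 1: θ = 5.60°; offset = 3.0·tan 5.60° = 0.2942 m.
Layer 2: sin θ = 1154·sin 5.6°/713 = 0.1579, θ = 9.09°; offset = 9.4·tan 9.09° = 1.5035 m.
Layer 3: sin θ = 2304·sin 5.6°/713 = 0.3153, θ = 18.38°; offset = 13.5·tan 18.38° = 4.4858 m.
Σ offsets = 6.2835 m.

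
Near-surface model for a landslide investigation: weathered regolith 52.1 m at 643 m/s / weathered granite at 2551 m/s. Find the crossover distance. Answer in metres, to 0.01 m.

θ_c = arcsin(643/2551) = 14.60°, so cos θ_c = 0.9677 and tᵢ = 2h cos θ_c/V₁ = 0.1568 s.
At crossover x/V₁ = x/V₂ + tᵢ ⇒ x = tᵢ/(1/V₁ − 1/V₂) = 0.15682/(1.5552e-03 − 3.9200e-04) = 134.82 m.

134.82 m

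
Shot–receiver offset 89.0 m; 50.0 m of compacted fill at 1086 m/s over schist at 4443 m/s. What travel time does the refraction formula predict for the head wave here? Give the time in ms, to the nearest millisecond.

109 ms

t = x/V₂ + 2h·√(V₂²−V₁²)/(V₁V₂).
√(V₂²−V₁²) = √(4443²−1086²) = 4308.2 m/s; delay term = 2·50.0·4308.2/(1086·4443) = 0.08929 s.
t = 89.0/4443 + 0.08929 = 0.10932 s.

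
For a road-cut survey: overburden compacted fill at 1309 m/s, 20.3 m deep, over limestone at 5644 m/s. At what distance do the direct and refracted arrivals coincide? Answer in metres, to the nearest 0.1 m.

51.4 m

x_cross = 2h·√((V₂+V₁)/(V₂−V₁)).
(V₂+V₁)/(V₂−V₁) = (5644+1309)/(5644−1309) = 1.6039; √ = 1.2665.
x_cross = 2·20.3·1.2665 = 51.42 m.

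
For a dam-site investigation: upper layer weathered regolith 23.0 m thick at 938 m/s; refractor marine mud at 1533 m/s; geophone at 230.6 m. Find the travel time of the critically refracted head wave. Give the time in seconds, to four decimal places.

t = x/V₂ + 2h·√(V₂²−V₁²)/(V₁V₂).
√(V₂²−V₁²) = √(1533²−938²) = 1212.5 m/s; delay term = 2·23.0·1212.5/(938·1533) = 0.03879 s.
t = 230.6/1533 + 0.03879 = 0.18921 s.

0.1892 s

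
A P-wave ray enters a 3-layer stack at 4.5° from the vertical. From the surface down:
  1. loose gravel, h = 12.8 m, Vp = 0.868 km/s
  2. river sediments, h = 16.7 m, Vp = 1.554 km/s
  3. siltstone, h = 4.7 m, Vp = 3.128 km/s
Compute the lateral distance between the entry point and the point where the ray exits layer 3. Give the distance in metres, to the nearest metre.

5 m

p = sin θ₁/V₁ = sin 4.5°/0.868 = 9.0391e-02 s/km is conserved through the stack.
Layer 1: θ = 4.50°; offset = 12.8·tan 4.50° = 1.007 m.
Layer 2: sin θ = p·1.554 = 0.1405 → θ = 8.07°; offset = 16.7·tan 8.07° = 2.369 m.
Layer 3: sin θ = p·3.128 = 0.2827 → θ = 16.42°; offset = 4.7·tan 16.42° = 1.385 m.
Σ offsets = 4.762 m.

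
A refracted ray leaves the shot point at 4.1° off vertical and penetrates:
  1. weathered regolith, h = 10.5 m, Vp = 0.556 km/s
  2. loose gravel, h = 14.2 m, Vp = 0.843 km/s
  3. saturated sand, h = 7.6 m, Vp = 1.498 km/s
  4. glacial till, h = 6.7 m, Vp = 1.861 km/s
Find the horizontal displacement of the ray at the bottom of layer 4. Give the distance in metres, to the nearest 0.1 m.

Apply Snell's law at each interface; in layer i the horizontal offset is hᵢ·tan θᵢ.
Layer 1: θ = 4.10°; offset = 10.5·tan 4.10° = 0.753 m.
Layer 2: sin θ = 0.843·sin 4.1°/0.556 = 0.1084, θ = 6.22°; offset = 14.2·tan 6.22° = 1.548 m.
Layer 3: sin θ = 1.498·sin 4.1°/0.556 = 0.1926, θ = 11.11°; offset = 7.6·tan 11.11° = 1.492 m.
Layer 4: sin θ = 1.861·sin 4.1°/0.556 = 0.2393, θ = 13.85°; offset = 6.7·tan 13.85° = 1.651 m.
Σ offsets = 5.444 m.

5.4 m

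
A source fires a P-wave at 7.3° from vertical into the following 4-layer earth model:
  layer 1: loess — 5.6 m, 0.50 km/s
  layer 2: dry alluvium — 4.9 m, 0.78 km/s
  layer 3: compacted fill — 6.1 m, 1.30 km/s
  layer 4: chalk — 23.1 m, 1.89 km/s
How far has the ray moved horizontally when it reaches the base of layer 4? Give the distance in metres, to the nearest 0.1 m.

16.5 m

Apply Snell's law at each interface; in layer i the horizontal offset is hᵢ·tan θᵢ.
Layer 1: θ = 7.30°; offset = 5.6·tan 7.30° = 0.717 m.
Layer 2: sin θ = 0.78·sin 7.3°/0.50 = 0.1982, θ = 11.43°; offset = 4.9·tan 11.43° = 0.991 m.
Layer 3: sin θ = 1.30·sin 7.3°/0.50 = 0.3304, θ = 19.29°; offset = 6.1·tan 19.29° = 2.135 m.
Layer 4: sin θ = 1.89·sin 7.3°/0.50 = 0.4803, θ = 28.71°; offset = 23.1·tan 28.71° = 12.650 m.
Summing the layer offsets gives 16.493 m.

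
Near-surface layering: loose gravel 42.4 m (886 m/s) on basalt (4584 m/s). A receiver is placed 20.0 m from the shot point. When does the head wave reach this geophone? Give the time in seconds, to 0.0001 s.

0.0983 s

t = x/V₂ + 2h·√(V₂²−V₁²)/(V₁V₂).
√(V₂²−V₁²) = √(4584²−886²) = 4497.6 m/s; delay term = 2·42.4·4497.6/(886·4584) = 0.09391 s.
t = 20.0/4584 + 0.09391 = 0.09827 s.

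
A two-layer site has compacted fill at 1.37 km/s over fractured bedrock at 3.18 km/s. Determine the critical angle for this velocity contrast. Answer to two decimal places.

25.52°

Critical incidence: sin θ_c = V₁/V₂ = 1.37/3.18 = 0.4308.
θ_c = arcsin 0.4308 = 25.52°.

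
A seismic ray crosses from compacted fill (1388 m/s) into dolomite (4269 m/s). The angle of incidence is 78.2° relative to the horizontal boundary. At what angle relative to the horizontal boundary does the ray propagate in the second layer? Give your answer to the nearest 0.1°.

51.0°

Angle from the normal: 90° − 78.2° = 11.8°.
Snell's law: sin θ₂ = (V₂/V₁)·sin θ₁ = (4269/1388)·sin 11.8° = 0.6290.
θ₂ = sin⁻¹(0.6290) = 38.97° (from vertical).
From the interface: 90° − 38.97° = 51.03°.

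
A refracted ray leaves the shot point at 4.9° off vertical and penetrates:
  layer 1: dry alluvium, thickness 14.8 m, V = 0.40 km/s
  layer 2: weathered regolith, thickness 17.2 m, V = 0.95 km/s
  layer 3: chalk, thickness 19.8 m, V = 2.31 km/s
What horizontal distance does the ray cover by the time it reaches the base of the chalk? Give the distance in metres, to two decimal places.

16.06 m

p = sin θ₁/V₁ = sin 4.9°/0.40 = 2.1354e-01 s/km is conserved through the stack.
Layer 1: θ = 4.90°; offset = 14.8·tan 4.90° = 1.2688 m.
Layer 2: sin θ = p·0.95 = 0.2029 → θ = 11.70°; offset = 17.2·tan 11.70° = 3.5634 m.
Layer 3: sin θ = p·2.31 = 0.4933 → θ = 29.56°; offset = 19.8·tan 29.56° = 11.2281 m.
Σ offsets = 16.0603 m.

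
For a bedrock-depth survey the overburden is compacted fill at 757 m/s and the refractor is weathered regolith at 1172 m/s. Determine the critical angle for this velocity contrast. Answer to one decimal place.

40.2°

At critical incidence the refracted ray runs along the interface (θ₂ = 90°), so sin θ_c = V₁/V₂.
θ_c = arcsin(757/1172) = arcsin 0.6459 = 40.23°.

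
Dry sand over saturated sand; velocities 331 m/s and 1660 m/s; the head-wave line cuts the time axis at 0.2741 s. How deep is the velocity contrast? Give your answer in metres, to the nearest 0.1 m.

h = tᵢ·V₁·V₂ / (2·√(V₂²−V₁²)).
√(V₂²−V₁²) = √(1660² − 331²) = 1626.7 m/s.
h = 0.2741 s × 331 × 1660 / (2 × 1626.7) = 46.29 m.

46.3 m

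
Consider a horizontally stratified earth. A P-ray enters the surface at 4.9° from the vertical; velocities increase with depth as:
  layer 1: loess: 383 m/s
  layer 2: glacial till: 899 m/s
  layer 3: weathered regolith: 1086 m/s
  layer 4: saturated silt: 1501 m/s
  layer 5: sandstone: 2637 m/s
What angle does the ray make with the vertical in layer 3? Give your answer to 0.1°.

Ray parameter p = sin 4.9° / 383 = 2.2302e-04 s/m.
sin θ_3 = p·V_3 = 2.2302e-04 × 1086 = 0.2422.
θ_3 = arcsin 0.2422 = 14.02°.

14.0°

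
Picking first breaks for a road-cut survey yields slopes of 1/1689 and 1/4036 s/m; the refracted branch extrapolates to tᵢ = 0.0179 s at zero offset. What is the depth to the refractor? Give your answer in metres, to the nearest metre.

h = tᵢ·V₁·V₂ / (2·√(V₂²−V₁²)).
√(V₂²−V₁²) = √(4036² − 1689²) = 3665.6 m/s.
h = 0.0179 s × 1689 × 4036 / (2 × 3665.6) = 16.64 m.

17 m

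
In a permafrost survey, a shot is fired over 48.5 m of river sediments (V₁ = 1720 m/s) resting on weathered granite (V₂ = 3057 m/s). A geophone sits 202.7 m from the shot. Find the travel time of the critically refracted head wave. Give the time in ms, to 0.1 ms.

θ_c = arcsin(V₁/V₂) = arcsin(1720/3057) = 34.24°, cos θ_c = 0.8267.
Intercept time tᵢ = 2h cos θ_c / V₁ = 2·48.5·0.8267/1720 = 0.04662 s.
t = x/V₂ + tᵢ = 202.7/3057 + 0.04662 = 0.11293 s.

112.9 ms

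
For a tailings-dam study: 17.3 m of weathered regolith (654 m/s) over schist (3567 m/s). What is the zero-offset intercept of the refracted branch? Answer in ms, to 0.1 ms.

θ_c = arcsin(V₁/V₂) = arcsin(654/3567) = 10.56°; cos θ_c = 0.9830.
tᵢ = 2h·cos θ_c / V₁ = 2·17.3·0.9830 / 654 = 0.05201 s.

52.0 ms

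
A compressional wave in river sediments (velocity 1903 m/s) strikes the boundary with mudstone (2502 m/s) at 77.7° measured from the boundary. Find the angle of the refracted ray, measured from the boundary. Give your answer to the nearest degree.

74°

Convert to the normal: θ₁ = 90° − 77.7° = 12.3°.
Snell's law: sin θ₂ = (V₂/V₁)·sin θ₁ = (2502/1903)·sin 12.3° = 0.2801.
θ₂ = arcsin 0.2801 = 16.27° from the normal.
From the interface: 90° − 16.27° = 73.73°.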